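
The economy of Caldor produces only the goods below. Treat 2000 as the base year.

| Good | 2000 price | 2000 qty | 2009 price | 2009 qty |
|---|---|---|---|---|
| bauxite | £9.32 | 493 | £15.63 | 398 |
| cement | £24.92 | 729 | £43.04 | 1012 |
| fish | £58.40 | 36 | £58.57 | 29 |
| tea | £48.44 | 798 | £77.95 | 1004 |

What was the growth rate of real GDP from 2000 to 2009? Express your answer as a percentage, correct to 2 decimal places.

24.77%

Real GDP 2000 = Nominal GDP 2000 = 9.32·493 + 24.92·729 + 58.40·36 + 48.44·798 = 63518.96.
Real GDP 2009 (at 2000 prices) = 9.32·398 + 24.92·1012 + 58.40·29 + 48.44·1004 = 79255.76.
Real growth = 79255.76/63518.96 − 1 = 0.2477.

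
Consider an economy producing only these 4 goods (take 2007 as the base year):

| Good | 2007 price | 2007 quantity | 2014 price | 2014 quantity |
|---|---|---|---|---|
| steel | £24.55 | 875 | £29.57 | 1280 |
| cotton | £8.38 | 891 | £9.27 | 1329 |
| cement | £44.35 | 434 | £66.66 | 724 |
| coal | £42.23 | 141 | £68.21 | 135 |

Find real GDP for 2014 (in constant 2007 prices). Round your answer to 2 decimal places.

Real GDP 2014 = Σ (p_2007 × q_2014) = 24.55·1280 + 8.38·1329 + 44.35·724 + 42.23·135 = 80371.47.

£80371.47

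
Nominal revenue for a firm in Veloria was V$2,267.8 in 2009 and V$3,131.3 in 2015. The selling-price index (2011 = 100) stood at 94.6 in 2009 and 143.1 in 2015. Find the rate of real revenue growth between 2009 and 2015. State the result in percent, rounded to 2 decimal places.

Deflate each year: 2009 → 2267.8/0.946 = 2397.25; 2015 → 3131.3/1.431 = 2188.19.
So real revenue changed by 2188.19/2397.25 − 1 = -0.0872, i.e. -8.72%.

-8.72%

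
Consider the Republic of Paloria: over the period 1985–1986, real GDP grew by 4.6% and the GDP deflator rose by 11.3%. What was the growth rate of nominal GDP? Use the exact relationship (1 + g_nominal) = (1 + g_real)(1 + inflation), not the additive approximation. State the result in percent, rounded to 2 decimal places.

(1 + g_nom) = (1 + g_real)(1 + π) = 1.0460 × 1.1130 = 1.16420.

16.42%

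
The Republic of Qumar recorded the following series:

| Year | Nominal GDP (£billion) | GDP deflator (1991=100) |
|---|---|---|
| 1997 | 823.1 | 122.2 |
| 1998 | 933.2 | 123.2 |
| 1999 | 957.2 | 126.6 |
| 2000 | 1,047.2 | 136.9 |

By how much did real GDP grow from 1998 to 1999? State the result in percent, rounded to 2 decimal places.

Real GDP 1998 = 933.2/1.232 = 757.47.
Real GDP 1999 = 957.2/1.266 = 756.08.
Change = 756.08/757.47 − 1 = -0.0018.

-0.18%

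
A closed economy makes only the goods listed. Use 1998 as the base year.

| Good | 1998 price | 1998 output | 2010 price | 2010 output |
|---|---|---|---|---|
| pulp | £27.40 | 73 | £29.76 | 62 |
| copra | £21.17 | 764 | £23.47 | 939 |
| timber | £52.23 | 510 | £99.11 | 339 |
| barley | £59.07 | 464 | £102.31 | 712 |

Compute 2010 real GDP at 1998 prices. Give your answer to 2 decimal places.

£81341.24

Real GDP 2010 = Σ (p_1998 × q_2010) = 27.40·62 + 21.17·939 + 52.23·339 + 59.07·712 = 81341.24.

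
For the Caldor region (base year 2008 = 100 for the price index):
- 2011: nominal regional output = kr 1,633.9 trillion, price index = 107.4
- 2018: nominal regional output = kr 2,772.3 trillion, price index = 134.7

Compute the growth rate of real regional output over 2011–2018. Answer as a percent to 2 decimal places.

35.29%

Deflate each year: 2011 → 1633.9/1.074 = 1521.32; 2018 → 2772.3/1.347 = 2058.13.
So real regional output changed by 2058.13/1521.32 − 1 = 0.3529, i.e. 35.29%.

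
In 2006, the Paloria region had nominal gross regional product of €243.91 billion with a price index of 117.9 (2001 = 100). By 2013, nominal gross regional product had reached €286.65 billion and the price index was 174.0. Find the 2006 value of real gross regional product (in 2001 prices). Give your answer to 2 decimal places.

€206.88 billion

Real gross regional product = Nominal / (price index/100) = 243.91 / 1.179 = 206.88.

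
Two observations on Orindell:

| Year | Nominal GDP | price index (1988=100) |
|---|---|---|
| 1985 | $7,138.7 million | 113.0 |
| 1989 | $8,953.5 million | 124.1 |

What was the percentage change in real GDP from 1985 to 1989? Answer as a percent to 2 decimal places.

Deflate each year: 1985 → 7138.7/1.130 = 6317.43; 1989 → 8953.5/1.241 = 7214.75.
So real GDP changed by 7214.75/6317.43 − 1 = 0.1420, i.e. 14.20%.

14.20%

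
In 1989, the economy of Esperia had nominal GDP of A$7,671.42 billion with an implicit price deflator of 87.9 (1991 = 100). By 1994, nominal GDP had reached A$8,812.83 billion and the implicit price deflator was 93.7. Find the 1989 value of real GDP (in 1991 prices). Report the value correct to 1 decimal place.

A$8,727.4 billion

Real GDP = Nominal / (implicit price deflator/100) = 7671.42 / 0.879 = 8727.44.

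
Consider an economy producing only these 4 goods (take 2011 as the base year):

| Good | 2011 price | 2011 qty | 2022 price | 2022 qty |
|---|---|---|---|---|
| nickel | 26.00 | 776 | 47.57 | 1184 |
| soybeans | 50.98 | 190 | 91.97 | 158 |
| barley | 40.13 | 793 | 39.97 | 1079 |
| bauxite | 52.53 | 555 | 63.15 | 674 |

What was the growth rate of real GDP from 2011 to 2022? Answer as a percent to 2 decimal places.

Real GDP 2011 = Nominal GDP 2011 = 26.00·776 + 50.98·190 + 40.13·793 + 52.53·555 = 90839.44.
Real GDP 2022 (at 2011 prices) = 26.00·1184 + 50.98·158 + 40.13·1079 + 52.53·674 = 117544.33.
Real growth = 117544.33/90839.44 − 1 = 0.2940.

29.40%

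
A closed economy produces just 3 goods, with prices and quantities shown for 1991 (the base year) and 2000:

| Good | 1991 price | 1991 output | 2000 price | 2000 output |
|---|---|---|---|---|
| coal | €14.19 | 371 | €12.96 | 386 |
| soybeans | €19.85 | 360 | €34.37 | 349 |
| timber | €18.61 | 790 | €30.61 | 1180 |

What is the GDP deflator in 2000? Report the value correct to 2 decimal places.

154.57

Nominal GDP 2000 = 12.96·386 + 34.37·349 + 30.61·1180 = 53117.49.
Real GDP 2000 (at 1991 prices) = 14.19·386 + 19.85·349 + 18.61·1180 = 34364.79.
Deflator = Nominal/Real × 100 = 53117.49/34364.79 × 100 = 154.570.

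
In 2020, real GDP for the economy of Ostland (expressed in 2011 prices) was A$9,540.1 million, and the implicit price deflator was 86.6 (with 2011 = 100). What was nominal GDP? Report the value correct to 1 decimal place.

A$8,261.7 million

Nominal GDP = Real × (implicit price deflator/100) = 9540.1 × 0.866 = 8261.73.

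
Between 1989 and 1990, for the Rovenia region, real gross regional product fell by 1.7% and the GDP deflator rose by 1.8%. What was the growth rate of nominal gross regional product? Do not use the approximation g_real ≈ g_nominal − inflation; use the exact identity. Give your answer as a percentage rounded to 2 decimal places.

(1 + g_nom) = (1 + g_real)(1 + π) = 0.9830 × 1.0180 = 1.00069.

0.07%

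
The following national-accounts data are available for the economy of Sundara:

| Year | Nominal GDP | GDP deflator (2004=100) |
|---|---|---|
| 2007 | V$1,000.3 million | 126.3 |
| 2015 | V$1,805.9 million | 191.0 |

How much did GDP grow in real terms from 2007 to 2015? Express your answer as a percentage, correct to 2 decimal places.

Real GDP 2007 = 1000.3 / 1.263 = 792.00.
Real GDP 2015 = 1805.9 / 1.910 = 945.50.
Real growth = 945.50 / 792.00 − 1 = 0.1938.

19.38%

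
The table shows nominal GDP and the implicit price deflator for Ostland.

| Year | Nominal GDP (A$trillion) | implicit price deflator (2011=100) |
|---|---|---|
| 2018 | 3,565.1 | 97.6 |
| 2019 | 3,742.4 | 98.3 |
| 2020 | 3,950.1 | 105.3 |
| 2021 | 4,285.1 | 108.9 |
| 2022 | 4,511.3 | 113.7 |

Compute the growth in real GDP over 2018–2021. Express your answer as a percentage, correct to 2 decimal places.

7.72%

Real GDP 2018 = 3565.1/0.976 = 3652.77.
Real GDP 2021 = 4285.1/1.089 = 3934.89.
Change = 3934.89/3652.77 − 1 = 0.0772.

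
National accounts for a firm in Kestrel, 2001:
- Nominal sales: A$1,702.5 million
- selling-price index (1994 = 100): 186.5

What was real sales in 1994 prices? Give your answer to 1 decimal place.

Real sales = Nominal / (selling-price index/100) = 1702.5 / 1.865 = 912.87.

A$912.9 million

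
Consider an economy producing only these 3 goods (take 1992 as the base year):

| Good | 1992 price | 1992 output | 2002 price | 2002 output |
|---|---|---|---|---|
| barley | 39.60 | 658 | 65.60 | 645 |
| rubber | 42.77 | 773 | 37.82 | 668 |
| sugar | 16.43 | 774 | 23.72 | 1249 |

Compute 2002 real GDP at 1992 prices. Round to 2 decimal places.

74633.43

Real GDP 2002 = Σ (p_1992 × q_2002) = 39.60·645 + 42.77·668 + 16.43·1249 = 74633.43.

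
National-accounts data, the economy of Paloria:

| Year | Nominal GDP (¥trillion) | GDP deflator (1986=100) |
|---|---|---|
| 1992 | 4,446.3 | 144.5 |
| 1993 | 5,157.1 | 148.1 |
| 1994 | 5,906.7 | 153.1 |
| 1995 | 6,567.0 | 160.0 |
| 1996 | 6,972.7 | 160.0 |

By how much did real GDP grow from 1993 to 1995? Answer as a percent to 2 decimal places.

Real GDP 1993 = 5157.1/1.481 = 3482.17.
Real GDP 1995 = 6567.0/1.600 = 4104.38.
Change = 4104.38/3482.17 − 1 = 0.1787.

17.87%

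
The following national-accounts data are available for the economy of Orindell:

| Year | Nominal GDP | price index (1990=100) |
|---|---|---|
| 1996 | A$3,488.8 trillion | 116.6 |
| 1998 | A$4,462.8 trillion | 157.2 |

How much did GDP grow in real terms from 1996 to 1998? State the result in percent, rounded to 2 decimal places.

-5.12%

Real GDP 1996 = 3488.8 / 1.166 = 2992.11.
Real GDP 1998 = 4462.8 / 1.572 = 2838.93.
Real growth = 2838.93 / 2992.11 − 1 = -0.0512.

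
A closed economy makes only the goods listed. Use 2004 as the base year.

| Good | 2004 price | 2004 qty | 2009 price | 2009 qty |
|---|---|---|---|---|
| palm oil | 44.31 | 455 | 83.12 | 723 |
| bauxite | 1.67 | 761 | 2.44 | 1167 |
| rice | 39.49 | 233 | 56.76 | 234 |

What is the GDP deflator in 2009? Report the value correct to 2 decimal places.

Nominal GDP 2009 = 83.12·723 + 2.44·1167 + 56.76·234 = 76225.08.
Real GDP 2009 (at 2004 prices) = 44.31·723 + 1.67·1167 + 39.49·234 = 43225.68.
Deflator = Nominal/Real × 100 = 76225.08/43225.68 × 100 = 176.342.

176.34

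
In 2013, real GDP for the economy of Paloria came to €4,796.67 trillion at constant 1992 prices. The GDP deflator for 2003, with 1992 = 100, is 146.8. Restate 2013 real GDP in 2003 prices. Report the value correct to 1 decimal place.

€7,041.5 trillion

Real GDP in 2003 prices = Real GDP in 1992 prices × (P_2003/P_1992) = 4796.67 × 1.468 = 7041.51.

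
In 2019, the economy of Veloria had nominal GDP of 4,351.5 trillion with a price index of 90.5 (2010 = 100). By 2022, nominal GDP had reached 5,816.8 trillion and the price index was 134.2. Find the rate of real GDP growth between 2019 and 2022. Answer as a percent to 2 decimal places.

-9.86%

Deflate each year: 2019 → 4351.5/0.905 = 4808.29; 2022 → 5816.8/1.342 = 4334.43.
So real GDP changed by 4334.43/4808.29 − 1 = -0.0986, i.e. -9.86%.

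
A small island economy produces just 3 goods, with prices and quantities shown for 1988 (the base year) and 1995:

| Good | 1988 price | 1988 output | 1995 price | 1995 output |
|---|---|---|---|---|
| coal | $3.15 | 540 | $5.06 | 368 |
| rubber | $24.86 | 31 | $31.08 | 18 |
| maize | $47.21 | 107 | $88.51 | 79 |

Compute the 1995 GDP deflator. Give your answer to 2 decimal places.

Nominal GDP 1995 = 5.06·368 + 31.08·18 + 88.51·79 = 9413.81.
Real GDP 1995 (at 1988 prices) = 3.15·368 + 24.86·18 + 47.21·79 = 5336.27.
Deflator = Nominal/Real × 100 = 9413.81/5336.27 × 100 = 176.412.

176.41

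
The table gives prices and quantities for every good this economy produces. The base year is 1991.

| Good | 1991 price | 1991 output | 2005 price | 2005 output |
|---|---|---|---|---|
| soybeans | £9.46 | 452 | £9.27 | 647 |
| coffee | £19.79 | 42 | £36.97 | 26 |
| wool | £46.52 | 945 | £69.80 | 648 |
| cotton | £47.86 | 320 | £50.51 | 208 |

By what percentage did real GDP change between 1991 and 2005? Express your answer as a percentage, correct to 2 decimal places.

-27.41%

Real GDP 1991 = Nominal GDP 1991 = 9.46·452 + 19.79·42 + 46.52·945 + 47.86·320 = 64383.70.
Real GDP 2005 (at 1991 prices) = 9.46·647 + 19.79·26 + 46.52·648 + 47.86·208 = 46735.00.
Real growth = 46735.00/64383.70 − 1 = -0.2741.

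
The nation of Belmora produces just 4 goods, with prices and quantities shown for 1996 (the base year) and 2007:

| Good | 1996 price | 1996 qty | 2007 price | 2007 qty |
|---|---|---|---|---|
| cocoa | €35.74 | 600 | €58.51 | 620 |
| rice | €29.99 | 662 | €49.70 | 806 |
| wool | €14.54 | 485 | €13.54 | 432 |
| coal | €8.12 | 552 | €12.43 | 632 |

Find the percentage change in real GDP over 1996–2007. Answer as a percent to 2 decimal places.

9.30%

Real GDP 1996 = Nominal GDP 1996 = 35.74·600 + 29.99·662 + 14.54·485 + 8.12·552 = 52831.52.
Real GDP 2007 (at 1996 prices) = 35.74·620 + 29.99·806 + 14.54·432 + 8.12·632 = 57743.86.
Real growth = 57743.86/52831.52 − 1 = 0.0930.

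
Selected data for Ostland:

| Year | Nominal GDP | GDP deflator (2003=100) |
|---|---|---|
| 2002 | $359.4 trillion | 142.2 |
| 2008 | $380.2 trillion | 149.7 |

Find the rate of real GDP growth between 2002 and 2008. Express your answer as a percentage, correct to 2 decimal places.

0.49%

Real GDP 2002 = 359.4 / 1.422 = 252.74.
Real GDP 2008 = 380.2 / 1.497 = 253.97.
Real growth = 253.97 / 252.74 − 1 = 0.0049.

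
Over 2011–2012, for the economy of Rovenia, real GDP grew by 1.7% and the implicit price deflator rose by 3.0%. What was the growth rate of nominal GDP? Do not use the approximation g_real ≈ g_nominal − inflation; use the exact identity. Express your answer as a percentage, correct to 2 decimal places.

4.75%

(1 + g_nom) = (1 + g_real)(1 + π) = 1.0170 × 1.0300 = 1.04751.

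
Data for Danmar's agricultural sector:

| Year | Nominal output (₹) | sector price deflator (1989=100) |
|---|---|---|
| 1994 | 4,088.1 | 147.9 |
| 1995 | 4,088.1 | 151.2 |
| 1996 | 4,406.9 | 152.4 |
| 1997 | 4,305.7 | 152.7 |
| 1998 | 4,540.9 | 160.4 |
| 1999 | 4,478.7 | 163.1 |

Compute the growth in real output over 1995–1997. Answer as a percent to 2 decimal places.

4.29%

Real output 1995 = 4088.1/1.512 = 2703.77.
Real output 1997 = 4305.7/1.527 = 2819.71.
Change = 2819.71/2703.77 − 1 = 0.0429.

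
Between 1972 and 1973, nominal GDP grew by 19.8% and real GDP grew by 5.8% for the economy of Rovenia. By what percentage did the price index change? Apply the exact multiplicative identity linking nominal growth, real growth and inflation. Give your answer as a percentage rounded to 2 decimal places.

13.23%

(1 + g_nom) = (1 + g_real)(1 + π), so π = 1.1980 / 1.0580 − 1 = 0.13233.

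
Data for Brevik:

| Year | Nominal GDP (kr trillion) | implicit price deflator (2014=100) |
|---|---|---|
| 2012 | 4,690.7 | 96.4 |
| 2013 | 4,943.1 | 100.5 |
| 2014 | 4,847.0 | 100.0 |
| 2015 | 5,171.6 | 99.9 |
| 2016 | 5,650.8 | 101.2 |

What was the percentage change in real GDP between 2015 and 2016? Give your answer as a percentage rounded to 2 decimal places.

Real GDP 2015 = 5171.6/0.999 = 5176.78.
Real GDP 2016 = 5650.8/1.012 = 5583.79.
Change = 5583.79/5176.78 − 1 = 0.0786.

7.86%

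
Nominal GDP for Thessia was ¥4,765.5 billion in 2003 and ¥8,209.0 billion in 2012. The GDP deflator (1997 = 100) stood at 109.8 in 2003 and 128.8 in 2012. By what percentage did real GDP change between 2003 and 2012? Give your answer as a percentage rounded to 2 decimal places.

46.85%

Real GDP 2003 = 4765.5 / 1.098 = 4340.16.
Real GDP 2012 = 8209.0 / 1.288 = 6373.45.
Real growth = 6373.45 / 4340.16 − 1 = 0.4685.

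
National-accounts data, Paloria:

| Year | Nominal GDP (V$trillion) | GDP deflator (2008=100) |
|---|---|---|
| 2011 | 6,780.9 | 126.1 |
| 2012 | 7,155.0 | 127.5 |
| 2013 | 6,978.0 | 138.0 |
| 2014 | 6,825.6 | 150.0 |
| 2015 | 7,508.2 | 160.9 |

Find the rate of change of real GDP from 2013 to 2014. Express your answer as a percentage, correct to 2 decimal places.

Real GDP 2013 = 6978.0/1.380 = 5056.52.
Real GDP 2014 = 6825.6/1.500 = 4550.40.
Change = 4550.40/5056.52 − 1 = -0.1001.

-10.01%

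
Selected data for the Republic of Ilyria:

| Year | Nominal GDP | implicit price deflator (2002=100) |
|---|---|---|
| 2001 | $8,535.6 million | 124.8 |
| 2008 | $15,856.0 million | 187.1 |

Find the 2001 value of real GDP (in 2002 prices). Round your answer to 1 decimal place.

Real GDP = Nominal / (implicit price deflator/100) = 8535.6 / 1.248 = 6839.42.

$6,839.4 million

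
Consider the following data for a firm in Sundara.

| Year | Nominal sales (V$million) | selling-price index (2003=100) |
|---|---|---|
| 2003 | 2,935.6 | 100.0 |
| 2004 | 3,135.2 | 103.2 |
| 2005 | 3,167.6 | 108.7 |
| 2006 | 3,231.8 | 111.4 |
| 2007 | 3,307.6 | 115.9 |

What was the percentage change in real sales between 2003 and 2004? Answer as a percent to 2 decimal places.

3.49%

Real sales 2003 = 2935.6/1.000 = 2935.60.
Real sales 2004 = 3135.2/1.032 = 3037.98.
Change = 3037.98/2935.60 − 1 = 0.0349.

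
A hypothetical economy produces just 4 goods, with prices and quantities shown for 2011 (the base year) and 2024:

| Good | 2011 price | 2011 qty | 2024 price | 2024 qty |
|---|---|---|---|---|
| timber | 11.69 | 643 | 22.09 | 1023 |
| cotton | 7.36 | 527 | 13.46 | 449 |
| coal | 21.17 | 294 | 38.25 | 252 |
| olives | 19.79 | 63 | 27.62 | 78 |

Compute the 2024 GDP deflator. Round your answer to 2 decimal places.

Nominal GDP 2024 = 22.09·1023 + 13.46·449 + 38.25·252 + 27.62·78 = 40434.97.
Real GDP 2024 (at 2011 prices) = 11.69·1023 + 7.36·449 + 21.17·252 + 19.79·78 = 22141.97.
Deflator = Nominal/Real × 100 = 40434.97/22141.97 × 100 = 182.617.

182.62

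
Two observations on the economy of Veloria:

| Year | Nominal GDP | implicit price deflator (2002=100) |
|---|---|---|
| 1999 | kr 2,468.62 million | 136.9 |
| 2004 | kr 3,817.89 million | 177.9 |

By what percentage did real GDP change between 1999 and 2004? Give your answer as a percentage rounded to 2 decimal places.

19.01%

Real GDP 1999 = 2468.62 / 1.369 = 1803.23.
Real GDP 2004 = 3817.89 / 1.779 = 2146.09.
Real growth = 2146.09 / 1803.23 − 1 = 0.1901.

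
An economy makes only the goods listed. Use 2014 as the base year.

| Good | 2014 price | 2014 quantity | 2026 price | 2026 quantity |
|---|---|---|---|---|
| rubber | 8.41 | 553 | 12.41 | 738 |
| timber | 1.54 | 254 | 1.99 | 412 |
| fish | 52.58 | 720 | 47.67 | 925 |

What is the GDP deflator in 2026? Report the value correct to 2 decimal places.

97.47

Nominal GDP 2026 = 12.41·738 + 1.99·412 + 47.67·925 = 54073.21.
Real GDP 2026 (at 2014 prices) = 8.41·738 + 1.54·412 + 52.58·925 = 55477.56.
Deflator = Nominal/Real × 100 = 54073.21/55477.56 × 100 = 97.469.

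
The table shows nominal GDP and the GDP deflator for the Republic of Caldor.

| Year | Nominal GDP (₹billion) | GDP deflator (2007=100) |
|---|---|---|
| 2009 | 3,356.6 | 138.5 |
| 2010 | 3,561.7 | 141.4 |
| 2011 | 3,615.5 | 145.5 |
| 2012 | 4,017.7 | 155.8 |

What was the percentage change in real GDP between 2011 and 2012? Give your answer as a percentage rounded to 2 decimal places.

Real GDP 2011 = 3615.5/1.455 = 2484.88.
Real GDP 2012 = 4017.7/1.558 = 2578.75.
Change = 2578.75/2484.88 − 1 = 0.0378.

3.78%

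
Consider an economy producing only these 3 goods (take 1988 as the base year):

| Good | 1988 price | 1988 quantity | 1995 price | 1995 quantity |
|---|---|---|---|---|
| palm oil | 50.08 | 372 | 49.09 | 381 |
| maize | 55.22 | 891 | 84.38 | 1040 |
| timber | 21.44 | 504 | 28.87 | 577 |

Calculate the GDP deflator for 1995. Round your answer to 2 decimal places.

Nominal GDP 1995 = 49.09·381 + 84.38·1040 + 28.87·577 = 123116.48.
Real GDP 1995 (at 1988 prices) = 50.08·381 + 55.22·1040 + 21.44·577 = 88880.16.
Deflator = Nominal/Real × 100 = 123116.48/88880.16 × 100 = 138.520.

138.52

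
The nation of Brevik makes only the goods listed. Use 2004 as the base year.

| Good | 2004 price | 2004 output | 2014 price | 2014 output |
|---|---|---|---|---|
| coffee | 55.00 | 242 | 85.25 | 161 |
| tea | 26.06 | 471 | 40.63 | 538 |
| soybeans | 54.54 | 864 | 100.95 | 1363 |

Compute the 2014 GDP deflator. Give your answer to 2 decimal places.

178.14

Nominal GDP 2014 = 85.25·161 + 40.63·538 + 100.95·1363 = 173179.04.
Real GDP 2014 (at 2004 prices) = 55.00·161 + 26.06·538 + 54.54·1363 = 97213.30.
Deflator = Nominal/Real × 100 = 173179.04/97213.30 × 100 = 178.143.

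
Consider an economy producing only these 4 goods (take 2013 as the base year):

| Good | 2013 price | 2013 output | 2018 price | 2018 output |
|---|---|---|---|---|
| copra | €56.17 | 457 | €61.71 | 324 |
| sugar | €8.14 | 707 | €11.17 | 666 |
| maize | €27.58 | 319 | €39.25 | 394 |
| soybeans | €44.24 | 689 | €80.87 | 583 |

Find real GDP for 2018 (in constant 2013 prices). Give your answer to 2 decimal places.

Real GDP 2018 = Σ (p_2013 × q_2018) = 56.17·324 + 8.14·666 + 27.58·394 + 44.24·583 = 60278.76.

€60278.76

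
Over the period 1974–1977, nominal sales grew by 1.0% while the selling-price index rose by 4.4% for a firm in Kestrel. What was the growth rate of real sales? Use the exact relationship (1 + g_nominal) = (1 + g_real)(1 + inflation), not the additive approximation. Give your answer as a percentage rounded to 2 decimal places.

-3.26%

(1 + g_nom) = (1 + g_real)(1 + π), so g_real = 1.0100 / 1.0440 − 1 = -0.03257.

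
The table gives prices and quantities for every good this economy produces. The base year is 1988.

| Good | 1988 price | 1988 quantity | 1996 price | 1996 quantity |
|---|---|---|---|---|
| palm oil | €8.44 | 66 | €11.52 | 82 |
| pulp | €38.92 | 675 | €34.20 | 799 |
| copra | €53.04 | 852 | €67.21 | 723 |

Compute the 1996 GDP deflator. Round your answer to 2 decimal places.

109.59

Nominal GDP 1996 = 11.52·82 + 34.20·799 + 67.21·723 = 76863.27.
Real GDP 1996 (at 1988 prices) = 8.44·82 + 38.92·799 + 53.04·723 = 70137.08.
Deflator = Nominal/Real × 100 = 76863.27/70137.08 × 100 = 109.590.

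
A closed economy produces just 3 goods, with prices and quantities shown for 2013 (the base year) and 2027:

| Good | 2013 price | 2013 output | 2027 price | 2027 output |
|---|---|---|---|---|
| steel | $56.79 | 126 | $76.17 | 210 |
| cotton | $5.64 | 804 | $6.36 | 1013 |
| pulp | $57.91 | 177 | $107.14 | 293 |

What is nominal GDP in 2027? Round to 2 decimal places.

Nominal GDP 2027 = Σ (p_2027 × q_2027) = 76.17·210 + 6.36·1013 + 107.14·293 = 53830.40.

$53830.40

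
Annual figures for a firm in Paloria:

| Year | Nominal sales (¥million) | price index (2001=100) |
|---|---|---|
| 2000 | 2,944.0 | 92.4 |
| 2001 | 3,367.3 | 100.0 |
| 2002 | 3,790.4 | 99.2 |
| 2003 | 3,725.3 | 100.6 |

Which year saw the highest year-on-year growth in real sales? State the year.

2002

2001: real = 3367.3/1.000 = 3367.30; growth vs 2000 (3186.15) = 5.69%.
2002: real = 3790.4/0.992 = 3820.97; growth vs 2001 (3367.30) = 13.47%.
2003: real = 3725.3/1.006 = 3703.08; growth vs 2002 (3820.97) = -3.09%.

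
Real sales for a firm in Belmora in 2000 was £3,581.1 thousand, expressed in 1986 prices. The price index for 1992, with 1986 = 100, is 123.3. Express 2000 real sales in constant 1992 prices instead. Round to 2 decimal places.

Real sales in 1992 prices = Real sales in 1986 prices × (P_1992/P_1986) = 3581.1 × 1.233 = 4415.50.

£4,415.50 thousand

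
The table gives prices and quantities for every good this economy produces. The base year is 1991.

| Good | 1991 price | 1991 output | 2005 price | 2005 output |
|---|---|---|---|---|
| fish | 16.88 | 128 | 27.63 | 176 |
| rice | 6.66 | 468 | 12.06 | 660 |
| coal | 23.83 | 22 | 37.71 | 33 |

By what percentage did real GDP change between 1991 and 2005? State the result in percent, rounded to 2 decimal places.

40.52%

Real GDP 1991 = Nominal GDP 1991 = 16.88·128 + 6.66·468 + 23.83·22 = 5801.78.
Real GDP 2005 (at 1991 prices) = 16.88·176 + 6.66·660 + 23.83·33 = 8152.87.
Real growth = 8152.87/5801.78 − 1 = 0.4052.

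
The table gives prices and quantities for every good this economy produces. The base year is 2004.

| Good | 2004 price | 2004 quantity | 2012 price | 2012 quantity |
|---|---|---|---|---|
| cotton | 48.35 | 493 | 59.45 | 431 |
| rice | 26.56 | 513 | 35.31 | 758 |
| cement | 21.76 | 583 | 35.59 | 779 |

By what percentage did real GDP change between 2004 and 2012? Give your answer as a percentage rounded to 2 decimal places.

Real GDP 2004 = Nominal GDP 2004 = 48.35·493 + 26.56·513 + 21.76·583 = 50147.91.
Real GDP 2012 (at 2004 prices) = 48.35·431 + 26.56·758 + 21.76·779 = 57922.37.
Real growth = 57922.37/50147.91 − 1 = 0.1550.

15.50%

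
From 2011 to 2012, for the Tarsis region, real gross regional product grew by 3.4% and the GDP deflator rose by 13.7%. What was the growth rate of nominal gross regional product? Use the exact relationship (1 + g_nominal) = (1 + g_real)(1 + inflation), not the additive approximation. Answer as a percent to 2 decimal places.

(1 + g_nom) = (1 + g_real)(1 + π) = 1.0340 × 1.1370 = 1.17566.

17.57%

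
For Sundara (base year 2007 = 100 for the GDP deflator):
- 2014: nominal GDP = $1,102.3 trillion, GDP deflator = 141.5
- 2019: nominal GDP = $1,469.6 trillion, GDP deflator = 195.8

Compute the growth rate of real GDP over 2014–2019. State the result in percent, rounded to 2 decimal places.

-3.65%

Deflate each year: 2014 → 1102.3/1.415 = 779.01; 2019 → 1469.6/1.958 = 750.56.
So real GDP changed by 750.56/779.01 − 1 = -0.0365, i.e. -3.65%.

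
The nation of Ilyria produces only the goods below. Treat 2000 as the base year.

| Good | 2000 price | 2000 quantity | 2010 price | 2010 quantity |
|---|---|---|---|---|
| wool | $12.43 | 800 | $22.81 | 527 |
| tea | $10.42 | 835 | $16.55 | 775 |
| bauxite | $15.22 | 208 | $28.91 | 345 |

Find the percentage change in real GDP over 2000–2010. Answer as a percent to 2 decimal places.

-8.86%

Real GDP 2000 = Nominal GDP 2000 = 12.43·800 + 10.42·835 + 15.22·208 = 21810.46.
Real GDP 2010 (at 2000 prices) = 12.43·527 + 10.42·775 + 15.22·345 = 19877.01.
Real growth = 19877.01/21810.46 − 1 = -0.0886.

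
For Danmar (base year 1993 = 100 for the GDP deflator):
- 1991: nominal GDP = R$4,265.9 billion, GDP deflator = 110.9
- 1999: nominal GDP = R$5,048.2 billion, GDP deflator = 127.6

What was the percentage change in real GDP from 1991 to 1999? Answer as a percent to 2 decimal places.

Deflate each year: 1991 → 4265.9/1.109 = 3846.62; 1999 → 5048.2/1.276 = 3956.27.
So real GDP changed by 3956.27/3846.62 − 1 = 0.0285, i.e. 2.85%.

2.85%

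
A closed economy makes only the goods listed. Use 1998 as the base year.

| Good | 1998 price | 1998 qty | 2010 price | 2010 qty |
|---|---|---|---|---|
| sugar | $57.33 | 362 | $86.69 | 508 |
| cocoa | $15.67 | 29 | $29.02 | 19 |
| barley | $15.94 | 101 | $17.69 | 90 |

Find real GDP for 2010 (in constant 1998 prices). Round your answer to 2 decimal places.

$30855.97

Real GDP 2010 = Σ (p_1998 × q_2010) = 57.33·508 + 15.67·19 + 15.94·90 = 30855.97.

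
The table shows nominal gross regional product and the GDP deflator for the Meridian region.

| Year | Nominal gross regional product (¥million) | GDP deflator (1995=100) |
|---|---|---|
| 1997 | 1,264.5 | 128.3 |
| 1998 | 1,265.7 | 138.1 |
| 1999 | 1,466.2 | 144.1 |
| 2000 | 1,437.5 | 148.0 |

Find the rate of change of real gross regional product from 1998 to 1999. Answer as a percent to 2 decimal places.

Real gross regional product 1998 = 1265.7/1.381 = 916.51.
Real gross regional product 1999 = 1466.2/1.441 = 1017.49.
Change = 1017.49/916.51 − 1 = 0.1102.

11.02%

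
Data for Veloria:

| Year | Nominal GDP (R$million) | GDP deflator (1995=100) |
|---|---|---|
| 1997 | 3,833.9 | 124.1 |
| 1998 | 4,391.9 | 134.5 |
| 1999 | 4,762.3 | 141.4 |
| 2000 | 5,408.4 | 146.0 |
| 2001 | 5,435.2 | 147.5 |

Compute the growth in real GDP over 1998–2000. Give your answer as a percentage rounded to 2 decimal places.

Real GDP 1998 = 4391.9/1.345 = 3265.35.
Real GDP 2000 = 5408.4/1.460 = 3704.38.
Change = 3704.38/3265.35 − 1 = 0.1345.

13.45%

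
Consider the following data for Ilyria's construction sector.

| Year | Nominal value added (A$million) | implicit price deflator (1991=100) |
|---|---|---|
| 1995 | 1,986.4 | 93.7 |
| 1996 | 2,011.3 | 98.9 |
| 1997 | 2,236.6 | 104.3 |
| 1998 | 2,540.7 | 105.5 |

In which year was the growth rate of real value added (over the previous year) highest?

1998

1996: real = 2011.3/0.989 = 2033.67; growth vs 1995 (2119.96) = -4.07%.
1997: real = 2236.6/1.043 = 2144.39; growth vs 1996 (2033.67) = 5.44%.
1998: real = 2540.7/1.055 = 2408.25; growth vs 1997 (2144.39) = 12.30%.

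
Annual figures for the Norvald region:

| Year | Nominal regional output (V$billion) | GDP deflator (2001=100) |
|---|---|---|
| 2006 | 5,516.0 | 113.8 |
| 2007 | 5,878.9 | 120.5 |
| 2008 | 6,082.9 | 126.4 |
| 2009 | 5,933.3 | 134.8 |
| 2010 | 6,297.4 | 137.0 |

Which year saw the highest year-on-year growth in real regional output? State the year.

2010

2007: real = 5878.9/1.205 = 4878.76; growth vs 2006 (4847.10) = 0.65%.
2008: real = 6082.9/1.264 = 4812.42; growth vs 2007 (4878.76) = -1.36%.
2009: real = 5933.3/1.348 = 4401.56; growth vs 2008 (4812.42) = -8.54%.
2010: real = 6297.4/1.370 = 4596.64; growth vs 2009 (4401.56) = 4.43%.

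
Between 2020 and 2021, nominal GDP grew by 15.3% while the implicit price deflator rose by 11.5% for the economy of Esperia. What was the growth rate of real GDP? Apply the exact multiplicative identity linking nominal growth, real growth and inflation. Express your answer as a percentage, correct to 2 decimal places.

(1 + g_nom) = (1 + g_real)(1 + π), so g_real = 1.1530 / 1.1150 − 1 = 0.03408.

3.41%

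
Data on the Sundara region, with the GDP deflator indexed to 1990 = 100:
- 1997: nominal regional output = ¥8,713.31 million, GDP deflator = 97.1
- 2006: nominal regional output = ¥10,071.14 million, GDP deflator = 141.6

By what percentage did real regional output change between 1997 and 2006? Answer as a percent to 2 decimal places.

Deflate each year: 1997 → 8713.31/0.971 = 8973.54; 2006 → 10071.14/1.416 = 7112.39.
So real regional output changed by 7112.39/8973.54 − 1 = -0.2074, i.e. -20.74%.

-20.74%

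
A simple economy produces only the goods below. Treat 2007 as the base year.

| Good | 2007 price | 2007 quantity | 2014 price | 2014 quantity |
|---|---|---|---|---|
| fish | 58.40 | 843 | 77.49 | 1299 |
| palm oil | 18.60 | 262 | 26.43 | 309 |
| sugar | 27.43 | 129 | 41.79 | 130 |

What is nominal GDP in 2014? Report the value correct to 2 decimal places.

114259.08

Nominal GDP 2014 = Σ (p_2014 × q_2014) = 77.49·1299 + 26.43·309 + 41.79·130 = 114259.08.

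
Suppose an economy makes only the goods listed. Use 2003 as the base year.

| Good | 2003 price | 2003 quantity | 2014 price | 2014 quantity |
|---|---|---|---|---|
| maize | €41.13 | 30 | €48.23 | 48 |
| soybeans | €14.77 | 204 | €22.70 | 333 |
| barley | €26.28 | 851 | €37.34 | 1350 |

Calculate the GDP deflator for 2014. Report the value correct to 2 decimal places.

Nominal GDP 2014 = 48.23·48 + 22.70·333 + 37.34·1350 = 60283.14.
Real GDP 2014 (at 2003 prices) = 41.13·48 + 14.77·333 + 26.28·1350 = 42370.65.
Deflator = Nominal/Real × 100 = 60283.14/42370.65 × 100 = 142.276.

142.28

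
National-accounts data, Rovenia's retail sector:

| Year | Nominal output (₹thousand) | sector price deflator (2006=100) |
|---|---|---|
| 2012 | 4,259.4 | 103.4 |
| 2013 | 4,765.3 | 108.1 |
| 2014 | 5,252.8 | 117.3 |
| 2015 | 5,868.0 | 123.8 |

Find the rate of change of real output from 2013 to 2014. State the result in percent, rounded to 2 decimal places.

Real output 2013 = 4765.3/1.081 = 4408.23.
Real output 2014 = 5252.8/1.173 = 4478.09.
Change = 4478.09/4408.23 − 1 = 0.0158.

1.58%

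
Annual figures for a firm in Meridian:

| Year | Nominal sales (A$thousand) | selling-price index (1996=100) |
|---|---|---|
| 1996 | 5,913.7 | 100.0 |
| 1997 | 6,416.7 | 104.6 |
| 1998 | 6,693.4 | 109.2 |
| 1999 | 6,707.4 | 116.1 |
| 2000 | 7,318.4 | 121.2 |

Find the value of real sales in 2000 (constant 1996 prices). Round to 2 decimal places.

A$6,038.28 thousand

Real sales 2000 = 7318.4 / 1.212 = 6038.28.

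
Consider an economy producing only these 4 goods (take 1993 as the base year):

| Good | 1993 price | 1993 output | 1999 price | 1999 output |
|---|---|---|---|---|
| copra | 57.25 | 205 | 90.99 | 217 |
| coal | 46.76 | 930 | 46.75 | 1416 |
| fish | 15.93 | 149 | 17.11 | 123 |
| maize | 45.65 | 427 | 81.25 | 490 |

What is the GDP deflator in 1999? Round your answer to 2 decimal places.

Nominal GDP 1999 = 90.99·217 + 46.75·1416 + 17.11·123 + 81.25·490 = 127859.86.
Real GDP 1999 (at 1993 prices) = 57.25·217 + 46.76·1416 + 15.93·123 + 45.65·490 = 102963.30.
Deflator = Nominal/Real × 100 = 127859.86/102963.30 × 100 = 124.180.

124.18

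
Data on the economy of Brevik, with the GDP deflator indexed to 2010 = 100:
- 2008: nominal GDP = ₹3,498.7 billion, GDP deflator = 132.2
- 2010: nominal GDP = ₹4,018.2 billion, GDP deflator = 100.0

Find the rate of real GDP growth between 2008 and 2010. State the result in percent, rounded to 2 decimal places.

Deflate each year: 2008 → 3498.7/1.322 = 2646.52; 2010 → 4018.2/1.000 = 4018.20.
So real GDP changed by 4018.20/2646.52 − 1 = 0.5183, i.e. 51.83%.

51.83%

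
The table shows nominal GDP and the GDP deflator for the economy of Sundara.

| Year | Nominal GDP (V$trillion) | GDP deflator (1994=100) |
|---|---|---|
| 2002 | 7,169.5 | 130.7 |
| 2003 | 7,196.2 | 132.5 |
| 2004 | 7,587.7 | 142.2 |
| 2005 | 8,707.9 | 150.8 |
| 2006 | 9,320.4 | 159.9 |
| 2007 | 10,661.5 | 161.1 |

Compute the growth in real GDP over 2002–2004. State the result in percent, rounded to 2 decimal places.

-2.73%

Real GDP 2002 = 7169.5/1.307 = 5485.46.
Real GDP 2004 = 7587.7/1.422 = 5335.94.
Change = 5335.94/5485.46 − 1 = -0.0273.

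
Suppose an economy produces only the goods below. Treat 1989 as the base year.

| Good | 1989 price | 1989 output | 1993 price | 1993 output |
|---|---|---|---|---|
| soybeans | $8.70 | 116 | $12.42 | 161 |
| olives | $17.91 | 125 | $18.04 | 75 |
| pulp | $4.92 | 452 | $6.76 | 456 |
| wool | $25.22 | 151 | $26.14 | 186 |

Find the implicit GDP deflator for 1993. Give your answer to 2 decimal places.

Nominal GDP 1993 = 12.42·161 + 18.04·75 + 6.76·456 + 26.14·186 = 11297.22.
Real GDP 1993 (at 1989 prices) = 8.70·161 + 17.91·75 + 4.92·456 + 25.22·186 = 9678.39.
Deflator = Nominal/Real × 100 = 11297.22/9678.39 × 100 = 116.726.

116.73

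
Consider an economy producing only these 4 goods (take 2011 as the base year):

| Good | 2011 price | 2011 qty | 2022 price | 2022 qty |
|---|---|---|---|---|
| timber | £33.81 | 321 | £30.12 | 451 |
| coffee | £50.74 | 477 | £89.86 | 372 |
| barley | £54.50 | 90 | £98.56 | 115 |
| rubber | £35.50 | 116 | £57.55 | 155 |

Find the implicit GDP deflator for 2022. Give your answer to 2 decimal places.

Nominal GDP 2022 = 30.12·451 + 89.86·372 + 98.56·115 + 57.55·155 = 67266.69.
Real GDP 2022 (at 2011 prices) = 33.81·451 + 50.74·372 + 54.50·115 + 35.50·155 = 45893.59.
Deflator = Nominal/Real × 100 = 67266.69/45893.59 × 100 = 146.571.

146.57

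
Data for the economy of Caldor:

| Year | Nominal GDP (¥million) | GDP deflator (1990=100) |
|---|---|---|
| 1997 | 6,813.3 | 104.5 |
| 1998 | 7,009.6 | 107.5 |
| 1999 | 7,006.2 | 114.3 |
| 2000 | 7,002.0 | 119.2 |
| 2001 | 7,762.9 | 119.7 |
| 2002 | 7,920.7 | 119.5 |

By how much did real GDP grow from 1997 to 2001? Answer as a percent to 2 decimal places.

Real GDP 1997 = 6813.3/1.045 = 6519.90.
Real GDP 2001 = 7762.9/1.197 = 6485.30.
Change = 6485.30/6519.90 − 1 = -0.0053.

-0.53%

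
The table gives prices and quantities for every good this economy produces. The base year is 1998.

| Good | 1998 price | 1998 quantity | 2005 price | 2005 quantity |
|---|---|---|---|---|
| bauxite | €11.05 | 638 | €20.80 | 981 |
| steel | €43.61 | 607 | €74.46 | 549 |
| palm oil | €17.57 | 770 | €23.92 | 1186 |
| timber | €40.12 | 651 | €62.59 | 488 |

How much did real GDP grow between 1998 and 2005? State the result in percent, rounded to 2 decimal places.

Real GDP 1998 = Nominal GDP 1998 = 11.05·638 + 43.61·607 + 17.57·770 + 40.12·651 = 73168.19.
Real GDP 2005 (at 1998 prices) = 11.05·981 + 43.61·549 + 17.57·1186 + 40.12·488 = 75198.52.
Real growth = 75198.52/73168.19 − 1 = 0.0277.

2.77%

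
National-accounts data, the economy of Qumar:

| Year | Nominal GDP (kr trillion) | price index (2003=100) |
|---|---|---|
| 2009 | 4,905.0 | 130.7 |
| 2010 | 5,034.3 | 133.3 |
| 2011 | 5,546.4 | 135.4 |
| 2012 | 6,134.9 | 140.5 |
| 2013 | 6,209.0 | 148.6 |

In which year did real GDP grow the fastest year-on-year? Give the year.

2011

2010: real = 5034.3/1.333 = 3776.67; growth vs 2009 (3752.87) = 0.63%.
2011: real = 5546.4/1.354 = 4096.31; growth vs 2010 (3776.67) = 8.46%.
2012: real = 6134.9/1.405 = 4366.48; growth vs 2011 (4096.31) = 6.60%.
2013: real = 6209.0/1.486 = 4178.33; growth vs 2012 (4366.48) = -4.31%.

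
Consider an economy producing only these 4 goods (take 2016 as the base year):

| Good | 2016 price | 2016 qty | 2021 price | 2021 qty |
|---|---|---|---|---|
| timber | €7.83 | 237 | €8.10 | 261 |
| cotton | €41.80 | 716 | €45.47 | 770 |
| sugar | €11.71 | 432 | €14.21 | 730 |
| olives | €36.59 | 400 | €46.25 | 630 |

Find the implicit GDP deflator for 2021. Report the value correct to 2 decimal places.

Nominal GDP 2021 = 8.10·261 + 45.47·770 + 14.21·730 + 46.25·630 = 76636.80.
Real GDP 2021 (at 2016 prices) = 7.83·261 + 41.80·770 + 11.71·730 + 36.59·630 = 65829.63.
Deflator = Nominal/Real × 100 = 76636.80/65829.63 × 100 = 116.417.

116.42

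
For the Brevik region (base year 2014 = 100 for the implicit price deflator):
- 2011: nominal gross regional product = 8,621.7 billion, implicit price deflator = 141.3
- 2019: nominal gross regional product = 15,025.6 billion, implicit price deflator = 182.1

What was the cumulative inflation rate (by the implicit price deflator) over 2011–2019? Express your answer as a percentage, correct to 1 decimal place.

28.9%

Price-level change = 182.1 / 141.3 − 1 = 0.2887.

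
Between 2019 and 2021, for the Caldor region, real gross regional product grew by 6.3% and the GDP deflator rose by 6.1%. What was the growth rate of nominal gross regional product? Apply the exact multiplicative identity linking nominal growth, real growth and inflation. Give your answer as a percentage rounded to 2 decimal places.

(1 + g_nom) = (1 + g_real)(1 + π) = 1.0630 × 1.0610 = 1.12784.

12.78%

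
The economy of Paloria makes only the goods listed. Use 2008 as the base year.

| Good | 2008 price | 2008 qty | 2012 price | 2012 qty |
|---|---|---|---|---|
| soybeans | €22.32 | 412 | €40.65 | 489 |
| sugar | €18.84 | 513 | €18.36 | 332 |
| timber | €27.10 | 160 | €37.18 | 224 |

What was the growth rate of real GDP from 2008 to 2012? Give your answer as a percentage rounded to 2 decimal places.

Real GDP 2008 = Nominal GDP 2008 = 22.32·412 + 18.84·513 + 27.10·160 = 23196.76.
Real GDP 2012 (at 2008 prices) = 22.32·489 + 18.84·332 + 27.10·224 = 23239.76.
Real growth = 23239.76/23196.76 − 1 = 0.0019.

0.19%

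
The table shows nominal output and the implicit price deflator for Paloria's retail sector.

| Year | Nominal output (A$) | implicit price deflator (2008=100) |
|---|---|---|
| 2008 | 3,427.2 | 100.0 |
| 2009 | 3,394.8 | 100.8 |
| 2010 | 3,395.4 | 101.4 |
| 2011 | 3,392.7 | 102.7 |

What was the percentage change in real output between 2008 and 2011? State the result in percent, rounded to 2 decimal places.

-3.61%

Real output 2008 = 3427.2/1.000 = 3427.20.
Real output 2011 = 3392.7/1.027 = 3303.51.
Change = 3303.51/3427.20 − 1 = -0.0361.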